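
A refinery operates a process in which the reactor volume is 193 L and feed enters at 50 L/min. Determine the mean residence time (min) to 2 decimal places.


tau = V / v0
tau = 193 / 50
tau = 3.86 min


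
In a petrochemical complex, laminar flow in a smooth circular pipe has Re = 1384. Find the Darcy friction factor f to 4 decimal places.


f = 64 / Re
f = 64 / 1384
f = 0.0462


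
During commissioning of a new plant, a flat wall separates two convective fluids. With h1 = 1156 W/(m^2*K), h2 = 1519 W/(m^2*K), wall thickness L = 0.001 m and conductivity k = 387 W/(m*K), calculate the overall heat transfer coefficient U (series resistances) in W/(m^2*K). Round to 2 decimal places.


1/U = 1/h1 + L/k + 1/h2
1/U = 1/1156 + 0.001/387 + 1/1519
1/U = 0.0008650519 + 2.584e-06 + 0.0006583278
1/U = 0.0015259637
U = 655.32 W/(m^2*K)


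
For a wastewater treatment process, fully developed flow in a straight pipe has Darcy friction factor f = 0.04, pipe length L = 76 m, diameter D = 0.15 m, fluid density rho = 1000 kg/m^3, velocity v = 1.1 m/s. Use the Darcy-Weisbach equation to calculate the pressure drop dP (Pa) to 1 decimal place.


dP = f * (L/D) * (rho*v^2/2)
dP = 0.04 * (76/0.15) * (1000*1.1^2/2)
L/D = 506.66666667
rho*v^2/2 = 1000*1.21/2 = 605.0
dP = 0.04 * 506.66666667 * 605.0
dP = 12261.3 Pa


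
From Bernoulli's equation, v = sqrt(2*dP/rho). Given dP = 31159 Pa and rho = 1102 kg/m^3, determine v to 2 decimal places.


v = sqrt(2*dP/rho)
v = sqrt(2*31159/1102)
v = sqrt(56.549909)
v = 7.52 m/s


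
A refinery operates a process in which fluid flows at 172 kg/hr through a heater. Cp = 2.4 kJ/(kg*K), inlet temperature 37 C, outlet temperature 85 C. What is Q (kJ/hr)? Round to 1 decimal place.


Q = m_dot * Cp * (T2 - T1)
Q = 172 * 2.4 * (85 - 37)
Q = 172 * 2.4 * 48
Q = 19814.4 kJ/hr


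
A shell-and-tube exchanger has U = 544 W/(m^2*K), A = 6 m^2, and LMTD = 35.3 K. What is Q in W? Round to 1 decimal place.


Q = U * A * LMTD
Q = 544 * 6 * 35.3
Q = 115219.2 W


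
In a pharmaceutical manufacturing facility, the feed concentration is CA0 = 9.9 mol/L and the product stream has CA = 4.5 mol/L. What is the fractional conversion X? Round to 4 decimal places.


X = (CA0 - CA) / CA0
X = (9.9 - 4.5) / 9.9
X = 5.4 / 9.9
X = 0.5455


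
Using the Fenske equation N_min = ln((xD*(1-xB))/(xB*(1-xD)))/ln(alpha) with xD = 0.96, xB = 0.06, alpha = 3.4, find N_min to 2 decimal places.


N_min = ln((xD*(1-xB))/(xB*(1-xD))) / ln(alpha)
Numerator inside ln: 0.9024 / 0.0024 = 376.0
ln(376.0) = 5.929589
ln(alpha) = ln(3.4) = 1.223775
N_min = 5.929589 / 1.223775 = 4.85


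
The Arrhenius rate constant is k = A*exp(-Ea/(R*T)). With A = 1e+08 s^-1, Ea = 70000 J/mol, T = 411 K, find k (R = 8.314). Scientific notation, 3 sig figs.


k = A * exp(-Ea/(R*T))
k = 1e+08 * exp(-70000 / (8.314 * 411))
k = 1e+08 * exp(-20.485483)
k = 1.27e-01


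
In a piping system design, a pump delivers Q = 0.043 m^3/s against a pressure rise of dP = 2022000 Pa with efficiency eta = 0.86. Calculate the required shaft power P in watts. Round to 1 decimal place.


P = Q * dP / eta
P = 0.043 * 2022000 / 0.86
P = 86946.0 / 0.86
P = 101100.0 W


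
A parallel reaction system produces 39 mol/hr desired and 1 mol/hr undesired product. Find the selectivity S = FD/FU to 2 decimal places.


S = desired product rate / undesired product rate
S = 39 / 1
S = 39.00


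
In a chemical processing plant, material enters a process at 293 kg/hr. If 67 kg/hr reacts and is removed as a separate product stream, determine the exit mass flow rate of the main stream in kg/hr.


Steady-state mass balance on the main outlet: F_out = F_in - F_removed
F_out = 293 - 67
F_out = 226 kg/hr


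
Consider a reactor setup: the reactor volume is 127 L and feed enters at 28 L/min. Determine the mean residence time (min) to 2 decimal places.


tau = V / v0
tau = 127 / 28
tau = 4.54 min


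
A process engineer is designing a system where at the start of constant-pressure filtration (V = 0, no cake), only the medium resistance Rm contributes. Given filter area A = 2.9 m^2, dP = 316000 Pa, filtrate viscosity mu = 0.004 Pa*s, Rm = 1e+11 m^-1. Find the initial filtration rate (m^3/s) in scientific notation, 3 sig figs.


rate = A * dP / (mu * Rm)
rate = 2.9 * 316000 / (0.004 * 1e+11)
rate = 916400.0 / 4.000e+08
rate = 2.29e-03 m^3/s


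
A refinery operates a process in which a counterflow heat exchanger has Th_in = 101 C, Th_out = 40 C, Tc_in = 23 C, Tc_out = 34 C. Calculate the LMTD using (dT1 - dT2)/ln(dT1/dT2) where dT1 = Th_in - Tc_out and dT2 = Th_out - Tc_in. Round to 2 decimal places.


dT1 = Th_in - Tc_out = 101 - 34 = 67
dT2 = Th_out - Tc_in = 40 - 23 = 17
LMTD = (dT1 - dT2) / ln(dT1/dT2)
LMTD = (67 - 17) / ln(67/17)
LMTD = 36.46 K


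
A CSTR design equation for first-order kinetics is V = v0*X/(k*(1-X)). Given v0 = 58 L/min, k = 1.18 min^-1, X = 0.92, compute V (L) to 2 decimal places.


V = v0 * X / (k * (1 - X))
V = 58 * 0.92 / (1.18 * (1 - 0.92))
V = 53.36 / (1.18 * 0.08)
V = 53.36 / 0.0944
V = 565.25 L


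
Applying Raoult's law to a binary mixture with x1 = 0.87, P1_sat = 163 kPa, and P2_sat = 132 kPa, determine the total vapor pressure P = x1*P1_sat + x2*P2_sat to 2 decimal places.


P = x1*P1_sat + x2*P2_sat
x2 = 1 - x1 = 1 - 0.87 = 0.13
P = 0.87*163 + 0.13*132
P = 141.81 + 17.16
P = 158.97 kPa


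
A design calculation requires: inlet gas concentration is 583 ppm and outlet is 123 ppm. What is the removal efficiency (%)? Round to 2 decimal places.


Efficiency = (G_in - G_out) / G_in * 100%
Efficiency = (583 - 123) / 583 * 100
Efficiency = 460 / 583 * 100
Efficiency = 78.90%


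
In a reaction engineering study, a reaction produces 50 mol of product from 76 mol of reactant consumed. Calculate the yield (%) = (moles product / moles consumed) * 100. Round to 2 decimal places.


Yield = (moles product / moles consumed) * 100%
Yield = (50 / 76) * 100
Yield = 0.6579 * 100
Yield = 65.79%


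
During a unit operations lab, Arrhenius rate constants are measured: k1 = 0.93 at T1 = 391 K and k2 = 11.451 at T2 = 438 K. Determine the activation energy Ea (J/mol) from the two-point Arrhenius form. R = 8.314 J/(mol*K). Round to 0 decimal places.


Ea = R * ln(k2/k1) / (1/T1 - 1/T2)
ln(k2/k1) = ln(11.451/0.93) = 2.5106478
1/T1 - 1/T2 = 1/391 - 1/438 = 0.000274439734
Ea = 8.314 * 2.5106478 / 0.000274439734
Ea = 76059 J/mol


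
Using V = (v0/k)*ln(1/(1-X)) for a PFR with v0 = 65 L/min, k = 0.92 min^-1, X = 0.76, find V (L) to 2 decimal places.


V = (v0/k) * ln(1/(1-X))
V = (65/0.92) * ln(1/(1-0.76))
V = 70.652174 * ln(4.166667)
V = 70.652174 * 1.427116
V = 100.83 L


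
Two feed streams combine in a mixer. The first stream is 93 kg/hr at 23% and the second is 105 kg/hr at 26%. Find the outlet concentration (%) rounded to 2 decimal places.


Mass balance on solute: F1*x1 + F2*x2 = F3*x3
F3 = F1 + F2 = 93 + 105 = 198 kg/hr
x3 = (F1*x1 + F2*x2)/F3
x3 = (93*0.23 + 105*0.26) / 198
x3 = 24.59%


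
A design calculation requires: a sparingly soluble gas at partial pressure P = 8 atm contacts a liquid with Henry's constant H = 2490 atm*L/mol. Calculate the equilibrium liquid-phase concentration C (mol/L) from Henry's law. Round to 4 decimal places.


C = P / H
C = 8 / 2490
C = 0.0032 mol/L


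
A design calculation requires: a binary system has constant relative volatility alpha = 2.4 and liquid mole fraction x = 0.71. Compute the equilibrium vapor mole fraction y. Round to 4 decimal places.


y = alpha*x / (1 + (alpha-1)*x)
y = 2.4*0.71 / (1 + (2.4-1)*0.71)
y = 1.704 / (1 + 0.994)
y = 1.704 / 1.994
y = 0.8546


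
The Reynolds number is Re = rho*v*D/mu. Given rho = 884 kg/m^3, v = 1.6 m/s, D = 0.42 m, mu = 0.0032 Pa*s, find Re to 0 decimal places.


Re = rho * v * D / mu
Re = 884 * 1.6 * 0.42 / 0.0032
Re = 594.048 / 0.0032
Re = 185640


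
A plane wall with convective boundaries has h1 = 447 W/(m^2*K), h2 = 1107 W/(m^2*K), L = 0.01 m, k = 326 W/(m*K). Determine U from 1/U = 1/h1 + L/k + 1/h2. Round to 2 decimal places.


1/U = 1/h1 + L/k + 1/h2
1/U = 1/447 + 0.01/326 + 1/1107
1/U = 0.0022371365 + 3.06748e-05 + 0.0009033424
1/U = 0.0031711537
U = 315.34 W/(m^2*K)


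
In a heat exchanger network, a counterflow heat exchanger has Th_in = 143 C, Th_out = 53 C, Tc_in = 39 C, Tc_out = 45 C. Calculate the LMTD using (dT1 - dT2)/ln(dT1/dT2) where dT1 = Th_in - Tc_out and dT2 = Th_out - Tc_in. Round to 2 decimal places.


dT1 = Th_in - Tc_out = 143 - 45 = 98
dT2 = Th_out - Tc_in = 53 - 39 = 14
LMTD = (dT1 - dT2) / ln(dT1/dT2)
LMTD = (98 - 14) / ln(98/14)
LMTD = 43.17 K


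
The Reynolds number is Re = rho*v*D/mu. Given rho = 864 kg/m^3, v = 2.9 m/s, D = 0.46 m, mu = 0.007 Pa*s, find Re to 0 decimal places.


Re = rho * v * D / mu
Re = 864 * 2.9 * 0.46 / 0.007
Re = 1152.576 / 0.007
Re = 164654


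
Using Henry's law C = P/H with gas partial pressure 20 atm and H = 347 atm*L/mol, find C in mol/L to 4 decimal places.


C = P / H
C = 20 / 347
C = 0.0576 mol/L


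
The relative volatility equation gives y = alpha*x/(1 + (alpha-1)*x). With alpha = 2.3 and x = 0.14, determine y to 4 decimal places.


y = alpha*x / (1 + (alpha-1)*x)
y = 2.3*0.14 / (1 + (2.3-1)*0.14)
y = 0.322 / (1 + 0.182)
y = 0.322 / 1.182
y = 0.2724


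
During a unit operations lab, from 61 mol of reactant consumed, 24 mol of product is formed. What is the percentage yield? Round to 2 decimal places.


Yield = (moles product / moles consumed) * 100%
Yield = (24 / 61) * 100
Yield = 0.3934 * 100
Yield = 39.34%


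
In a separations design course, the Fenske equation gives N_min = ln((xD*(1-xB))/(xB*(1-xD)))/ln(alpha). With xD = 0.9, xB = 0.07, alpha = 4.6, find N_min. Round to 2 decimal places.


N_min = ln((xD*(1-xB))/(xB*(1-xD))) / ln(alpha)
Numerator inside ln: 0.837 / 0.007 = 119.571429
ln(119.571429) = 4.783914
ln(alpha) = ln(4.6) = 1.526056
N_min = 4.783914 / 1.526056 = 3.13


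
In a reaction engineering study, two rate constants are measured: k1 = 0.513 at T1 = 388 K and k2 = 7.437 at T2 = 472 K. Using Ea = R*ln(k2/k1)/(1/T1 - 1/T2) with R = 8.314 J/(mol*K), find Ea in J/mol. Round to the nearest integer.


Ea = R * ln(k2/k1) / (1/T1 - 1/T2)
ln(k2/k1) = ln(7.437/0.513) = 2.673947
1/T1 - 1/T2 = 1/388 - 1/472 = 0.00045867552
Ea = 8.314 * 2.673947 / 0.00045867552
Ea = 48468 J/mol


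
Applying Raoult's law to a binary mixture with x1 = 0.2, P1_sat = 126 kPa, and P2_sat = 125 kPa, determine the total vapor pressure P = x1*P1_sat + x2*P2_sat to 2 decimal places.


P = x1*P1_sat + x2*P2_sat
x2 = 1 - x1 = 1 - 0.2 = 0.8
P = 0.2*126 + 0.8*125
P = 25.2 + 100.0
P = 125.20 kPa


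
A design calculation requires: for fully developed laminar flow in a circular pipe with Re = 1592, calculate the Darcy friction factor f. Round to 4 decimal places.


f = 64 / Re
f = 64 / 1592
f = 0.0402


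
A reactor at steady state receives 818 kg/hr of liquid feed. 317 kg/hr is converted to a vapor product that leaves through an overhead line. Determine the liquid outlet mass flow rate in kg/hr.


Steady-state mass balance on the main outlet: F_out = F_in - F_removed
F_out = 818 - 317
F_out = 501 kg/hr


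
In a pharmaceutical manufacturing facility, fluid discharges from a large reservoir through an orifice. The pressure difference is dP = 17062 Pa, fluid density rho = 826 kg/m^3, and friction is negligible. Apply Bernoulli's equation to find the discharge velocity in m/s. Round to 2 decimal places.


v = sqrt(2*dP/rho)
v = sqrt(2*17062/826)
v = sqrt(41.312349)
v = 6.43 m/s


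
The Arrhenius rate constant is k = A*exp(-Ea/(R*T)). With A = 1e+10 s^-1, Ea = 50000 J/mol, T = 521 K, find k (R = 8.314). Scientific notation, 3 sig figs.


k = A * exp(-Ea/(R*T))
k = 1e+10 * exp(-50000 / (8.314 * 521))
k = 1e+10 * exp(-11.543095)
k = 9.70e+04


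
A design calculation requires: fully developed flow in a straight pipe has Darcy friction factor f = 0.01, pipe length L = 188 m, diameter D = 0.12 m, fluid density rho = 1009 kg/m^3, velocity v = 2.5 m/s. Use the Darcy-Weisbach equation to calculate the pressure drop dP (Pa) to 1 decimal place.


dP = f * (L/D) * (rho*v^2/2)
dP = 0.01 * (188/0.12) * (1009*2.5^2/2)
L/D = 1566.66666667
rho*v^2/2 = 1009*6.25/2 = 3153.125
dP = 0.01 * 1566.66666667 * 3153.125
dP = 49399.0 Pa


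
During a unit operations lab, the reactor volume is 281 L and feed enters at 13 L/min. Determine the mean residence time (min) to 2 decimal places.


tau = V / v0
tau = 281 / 13
tau = 21.62 min


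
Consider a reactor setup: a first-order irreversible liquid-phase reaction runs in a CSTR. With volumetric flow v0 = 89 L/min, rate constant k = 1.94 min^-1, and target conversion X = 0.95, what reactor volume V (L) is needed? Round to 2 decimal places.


V = v0 * X / (k * (1 - X))
V = 89 * 0.95 / (1.94 * (1 - 0.95))
V = 84.55 / (1.94 * 0.05)
V = 84.55 / 0.097
V = 871.65 L


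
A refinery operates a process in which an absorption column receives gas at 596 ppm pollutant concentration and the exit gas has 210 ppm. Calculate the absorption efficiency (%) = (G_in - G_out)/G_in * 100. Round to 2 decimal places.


Efficiency = (G_in - G_out) / G_in * 100%
Efficiency = (596 - 210) / 596 * 100
Efficiency = 386 / 596 * 100
Efficiency = 64.77%


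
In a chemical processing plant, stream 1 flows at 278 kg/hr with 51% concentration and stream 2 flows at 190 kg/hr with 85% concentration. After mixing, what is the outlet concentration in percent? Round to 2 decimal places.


Mass balance on solute: F1*x1 + F2*x2 = F3*x3
F3 = F1 + F2 = 278 + 190 = 468 kg/hr
x3 = (F1*x1 + F2*x2)/F3
x3 = (278*0.51 + 190*0.85) / 468
x3 = 64.80%


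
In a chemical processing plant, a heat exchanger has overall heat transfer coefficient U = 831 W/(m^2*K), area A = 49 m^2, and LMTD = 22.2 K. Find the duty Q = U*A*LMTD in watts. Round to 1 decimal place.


Q = U * A * LMTD
Q = 831 * 49 * 22.2
Q = 903961.8 W


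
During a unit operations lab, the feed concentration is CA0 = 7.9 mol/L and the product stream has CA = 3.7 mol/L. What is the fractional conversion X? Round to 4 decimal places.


X = (CA0 - CA) / CA0
X = (7.9 - 3.7) / 7.9
X = 4.2 / 7.9
X = 0.5316


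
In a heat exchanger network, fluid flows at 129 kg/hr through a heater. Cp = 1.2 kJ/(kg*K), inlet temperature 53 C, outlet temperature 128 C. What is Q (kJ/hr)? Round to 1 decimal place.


Q = m_dot * Cp * (T2 - T1)
Q = 129 * 1.2 * (128 - 53)
Q = 129 * 1.2 * 75
Q = 11610.0 kJ/hr


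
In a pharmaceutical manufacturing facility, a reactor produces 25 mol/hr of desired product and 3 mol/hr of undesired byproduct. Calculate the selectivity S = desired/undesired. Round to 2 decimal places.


S = desired product rate / undesired product rate
S = 25 / 3
S = 8.33


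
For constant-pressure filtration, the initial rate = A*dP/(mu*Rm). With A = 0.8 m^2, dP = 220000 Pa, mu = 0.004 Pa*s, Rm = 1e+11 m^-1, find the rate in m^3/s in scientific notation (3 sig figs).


rate = A * dP / (mu * Rm)
rate = 0.8 * 220000 / (0.004 * 1e+11)
rate = 176000.0 / 4.000e+08
rate = 4.40e-04 m^3/s


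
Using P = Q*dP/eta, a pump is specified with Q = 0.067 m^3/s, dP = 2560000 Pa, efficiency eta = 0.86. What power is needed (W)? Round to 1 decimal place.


P = Q * dP / eta
P = 0.067 * 2560000 / 0.86
P = 171520.0 / 0.86
P = 199441.9 W


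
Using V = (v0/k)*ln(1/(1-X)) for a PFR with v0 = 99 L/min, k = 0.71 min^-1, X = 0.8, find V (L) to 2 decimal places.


V = (v0/k) * ln(1/(1-X))
V = (99/0.71) * ln(1/(1-0.8))
V = 139.43662 * ln(5.0)
V = 139.43662 * 1.609438
V = 224.41 L


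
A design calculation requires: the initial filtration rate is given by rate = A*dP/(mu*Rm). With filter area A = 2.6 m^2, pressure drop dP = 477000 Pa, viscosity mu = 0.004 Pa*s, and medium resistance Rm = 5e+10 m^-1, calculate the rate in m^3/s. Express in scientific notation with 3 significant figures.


rate = A * dP / (mu * Rm)
rate = 2.6 * 477000 / (0.004 * 5e+10)
rate = 1240200.0 / 2.000e+08
rate = 6.20e-03 m^3/s


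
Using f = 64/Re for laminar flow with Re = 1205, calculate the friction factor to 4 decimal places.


f = 64 / Re
f = 64 / 1205
f = 0.0531


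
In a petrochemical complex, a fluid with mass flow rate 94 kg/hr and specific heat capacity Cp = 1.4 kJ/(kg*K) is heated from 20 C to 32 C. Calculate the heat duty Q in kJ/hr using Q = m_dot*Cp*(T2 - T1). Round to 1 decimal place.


Q = m_dot * Cp * (T2 - T1)
Q = 94 * 1.4 * (32 - 20)
Q = 94 * 1.4 * 12
Q = 1579.2 kJ/hr


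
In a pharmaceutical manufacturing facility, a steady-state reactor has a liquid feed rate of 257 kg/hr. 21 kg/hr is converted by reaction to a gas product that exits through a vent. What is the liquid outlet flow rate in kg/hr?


Steady-state mass balance on the main outlet: F_out = F_in - F_removed
F_out = 257 - 21
F_out = 236 kg/hr


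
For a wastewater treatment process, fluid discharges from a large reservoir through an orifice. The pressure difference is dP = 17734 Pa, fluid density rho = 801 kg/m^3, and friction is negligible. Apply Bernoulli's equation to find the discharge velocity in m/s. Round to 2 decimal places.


v = sqrt(2*dP/rho)
v = sqrt(2*17734/801)
v = sqrt(44.27965)
v = 6.65 m/s


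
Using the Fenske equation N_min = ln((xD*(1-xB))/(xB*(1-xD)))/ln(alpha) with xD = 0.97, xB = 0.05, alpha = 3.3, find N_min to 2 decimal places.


N_min = ln((xD*(1-xB))/(xB*(1-xD))) / ln(alpha)
Numerator inside ln: 0.9215 / 0.0015 = 614.333333
ln(614.333333) = 6.420538
ln(alpha) = ln(3.3) = 1.193922
N_min = 6.420538 / 1.193922 = 5.38


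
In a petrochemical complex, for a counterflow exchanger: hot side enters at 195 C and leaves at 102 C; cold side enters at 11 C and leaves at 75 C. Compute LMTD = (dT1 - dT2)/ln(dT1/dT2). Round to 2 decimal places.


dT1 = Th_in - Tc_out = 195 - 75 = 120
dT2 = Th_out - Tc_in = 102 - 11 = 91
LMTD = (dT1 - dT2) / ln(dT1/dT2)
LMTD = (120 - 91) / ln(120/91)
LMTD = 104.83 K


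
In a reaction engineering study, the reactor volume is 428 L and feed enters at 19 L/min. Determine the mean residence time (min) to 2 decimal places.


tau = V / v0
tau = 428 / 19
tau = 22.53 min


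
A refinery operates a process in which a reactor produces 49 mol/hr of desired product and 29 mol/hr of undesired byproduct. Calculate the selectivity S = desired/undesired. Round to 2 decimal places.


S = desired product rate / undesired product rate
S = 49 / 29
S = 1.69


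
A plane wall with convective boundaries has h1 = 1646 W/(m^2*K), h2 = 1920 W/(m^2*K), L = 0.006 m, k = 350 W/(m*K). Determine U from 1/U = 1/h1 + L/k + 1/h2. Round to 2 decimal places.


1/U = 1/h1 + L/k + 1/h2
1/U = 1/1646 + 0.006/350 + 1/1920
1/U = 0.0006075334 + 1.71429e-05 + 0.0005208333
1/U = 0.0011455096
U = 872.97 W/(m^2*K)


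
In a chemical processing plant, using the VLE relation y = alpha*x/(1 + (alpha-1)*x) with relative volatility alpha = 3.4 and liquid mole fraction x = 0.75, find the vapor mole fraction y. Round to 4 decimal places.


y = alpha*x / (1 + (alpha-1)*x)
y = 3.4*0.75 / (1 + (3.4-1)*0.75)
y = 2.55 / (1 + 1.8)
y = 2.55 / 2.8
y = 0.9107


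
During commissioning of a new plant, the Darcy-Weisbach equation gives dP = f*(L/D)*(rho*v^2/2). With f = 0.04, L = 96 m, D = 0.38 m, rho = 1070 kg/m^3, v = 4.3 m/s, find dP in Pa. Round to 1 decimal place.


dP = f * (L/D) * (rho*v^2/2)
dP = 0.04 * (96/0.38) * (1070*4.3^2/2)
L/D = 252.63157895
rho*v^2/2 = 1070*18.49/2 = 9892.15
dP = 0.04 * 252.63157895 * 9892.15
dP = 99962.8 Pa


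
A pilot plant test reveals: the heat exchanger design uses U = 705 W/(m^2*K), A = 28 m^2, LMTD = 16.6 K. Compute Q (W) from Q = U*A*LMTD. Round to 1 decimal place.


Q = U * A * LMTD
Q = 705 * 28 * 16.6
Q = 327684.0 W


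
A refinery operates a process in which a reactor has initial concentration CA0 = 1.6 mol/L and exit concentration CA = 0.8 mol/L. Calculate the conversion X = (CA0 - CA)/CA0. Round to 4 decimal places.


X = (CA0 - CA) / CA0
X = (1.6 - 0.8) / 1.6
X = 0.8 / 1.6
X = 0.5000


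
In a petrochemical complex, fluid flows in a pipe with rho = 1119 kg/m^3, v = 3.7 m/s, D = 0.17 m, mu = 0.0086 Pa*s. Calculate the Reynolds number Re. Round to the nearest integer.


Re = rho * v * D / mu
Re = 1119 * 3.7 * 0.17 / 0.0086
Re = 703.851 / 0.0086
Re = 81843


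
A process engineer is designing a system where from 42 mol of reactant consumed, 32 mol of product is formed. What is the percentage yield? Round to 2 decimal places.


Yield = (moles product / moles consumed) * 100%
Yield = (32 / 42) * 100
Yield = 0.7619 * 100
Yield = 76.19%


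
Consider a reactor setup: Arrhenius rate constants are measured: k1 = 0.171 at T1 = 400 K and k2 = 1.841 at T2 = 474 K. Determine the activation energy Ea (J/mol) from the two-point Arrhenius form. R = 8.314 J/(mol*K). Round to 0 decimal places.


Ea = R * ln(k2/k1) / (1/T1 - 1/T2)
ln(k2/k1) = ln(1.841/0.171) = 2.3764006
1/T1 - 1/T2 = 1/400 - 1/474 = 0.000390295359
Ea = 8.314 * 2.3764006 / 0.000390295359
Ea = 50622 J/mol


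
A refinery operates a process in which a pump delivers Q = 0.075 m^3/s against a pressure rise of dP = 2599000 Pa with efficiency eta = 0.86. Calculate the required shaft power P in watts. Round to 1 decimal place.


P = Q * dP / eta
P = 0.075 * 2599000 / 0.86
P = 194925.0 / 0.86
P = 226657.0 W


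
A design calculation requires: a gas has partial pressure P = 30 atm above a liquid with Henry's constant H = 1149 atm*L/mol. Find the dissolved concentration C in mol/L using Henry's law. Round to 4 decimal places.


C = P / H
C = 30 / 1149
C = 0.0261 mol/L


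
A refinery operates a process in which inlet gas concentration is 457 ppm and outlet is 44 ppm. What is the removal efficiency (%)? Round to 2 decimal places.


Efficiency = (G_in - G_out) / G_in * 100%
Efficiency = (457 - 44) / 457 * 100
Efficiency = 413 / 457 * 100
Efficiency = 90.37%


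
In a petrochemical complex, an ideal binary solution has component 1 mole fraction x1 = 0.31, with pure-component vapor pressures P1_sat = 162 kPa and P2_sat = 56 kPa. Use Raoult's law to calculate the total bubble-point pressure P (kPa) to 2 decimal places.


P = x1*P1_sat + x2*P2_sat
x2 = 1 - x1 = 1 - 0.31 = 0.69
P = 0.31*162 + 0.69*56
P = 50.22 + 38.64
P = 88.86 kPa


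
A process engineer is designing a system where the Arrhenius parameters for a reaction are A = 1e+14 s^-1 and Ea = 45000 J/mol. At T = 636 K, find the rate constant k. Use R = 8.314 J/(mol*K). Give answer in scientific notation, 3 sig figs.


k = A * exp(-Ea/(R*T))
k = 1e+14 * exp(-45000 / (8.314 * 636))
k = 1e+14 * exp(-8.51031)
k = 2.01e+10


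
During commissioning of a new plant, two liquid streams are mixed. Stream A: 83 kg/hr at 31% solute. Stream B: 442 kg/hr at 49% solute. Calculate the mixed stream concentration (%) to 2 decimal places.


Mass balance on solute: F1*x1 + F2*x2 = F3*x3
F3 = F1 + F2 = 83 + 442 = 525 kg/hr
x3 = (F1*x1 + F2*x2)/F3
x3 = (83*0.31 + 442*0.49) / 525
x3 = 46.15%


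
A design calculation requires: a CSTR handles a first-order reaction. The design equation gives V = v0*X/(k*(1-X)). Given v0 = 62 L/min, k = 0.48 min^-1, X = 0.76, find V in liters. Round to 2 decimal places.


V = v0 * X / (k * (1 - X))
V = 62 * 0.76 / (0.48 * (1 - 0.76))
V = 47.12 / (0.48 * 0.24)
V = 47.12 / 0.1152
V = 409.03 L


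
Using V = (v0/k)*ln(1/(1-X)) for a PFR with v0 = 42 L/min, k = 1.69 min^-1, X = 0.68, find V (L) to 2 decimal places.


V = (v0/k) * ln(1/(1-X))
V = (42/1.69) * ln(1/(1-0.68))
V = 24.852071 * ln(3.125)
V = 24.852071 * 1.139434
V = 28.32 L


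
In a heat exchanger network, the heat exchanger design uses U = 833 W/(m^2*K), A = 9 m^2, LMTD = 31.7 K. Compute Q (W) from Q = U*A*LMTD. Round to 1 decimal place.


Q = U * A * LMTD
Q = 833 * 9 * 31.7
Q = 237654.9 W


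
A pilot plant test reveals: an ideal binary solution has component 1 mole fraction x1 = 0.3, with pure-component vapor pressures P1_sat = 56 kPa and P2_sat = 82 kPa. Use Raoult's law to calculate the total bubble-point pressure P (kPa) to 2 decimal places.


P = x1*P1_sat + x2*P2_sat
x2 = 1 - x1 = 1 - 0.3 = 0.7
P = 0.3*56 + 0.7*82
P = 16.8 + 57.4
P = 74.20 kPa


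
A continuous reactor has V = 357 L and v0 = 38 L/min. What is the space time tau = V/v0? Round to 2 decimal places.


tau = V / v0
tau = 357 / 38
tau = 9.39 min


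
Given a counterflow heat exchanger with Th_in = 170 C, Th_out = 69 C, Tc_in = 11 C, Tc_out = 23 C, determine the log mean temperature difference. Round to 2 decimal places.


dT1 = Th_in - Tc_out = 170 - 23 = 147
dT2 = Th_out - Tc_in = 69 - 11 = 58
LMTD = (dT1 - dT2) / ln(dT1/dT2)
LMTD = (147 - 58) / ln(147/58)
LMTD = 95.70 K


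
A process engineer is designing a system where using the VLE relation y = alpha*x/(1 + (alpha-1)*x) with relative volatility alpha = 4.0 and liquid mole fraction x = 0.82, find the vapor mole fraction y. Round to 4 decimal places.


y = alpha*x / (1 + (alpha-1)*x)
y = 4.0*0.82 / (1 + (4.0-1)*0.82)
y = 3.28 / (1 + 2.46)
y = 3.28 / 3.46
y = 0.9480


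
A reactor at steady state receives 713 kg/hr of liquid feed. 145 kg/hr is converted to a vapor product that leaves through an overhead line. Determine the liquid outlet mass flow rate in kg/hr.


Steady-state mass balance on the main outlet: F_out = F_in - F_removed
F_out = 713 - 145
F_out = 568 kg/hr


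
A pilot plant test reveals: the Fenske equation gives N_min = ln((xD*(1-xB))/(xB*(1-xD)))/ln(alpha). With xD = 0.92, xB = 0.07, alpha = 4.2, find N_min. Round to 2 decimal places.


N_min = ln((xD*(1-xB))/(xB*(1-xD))) / ln(alpha)
Numerator inside ln: 0.8556 / 0.0056 = 152.785714
ln(152.785714) = 5.029036
ln(alpha) = ln(4.2) = 1.435085
N_min = 5.029036 / 1.435085 = 3.50


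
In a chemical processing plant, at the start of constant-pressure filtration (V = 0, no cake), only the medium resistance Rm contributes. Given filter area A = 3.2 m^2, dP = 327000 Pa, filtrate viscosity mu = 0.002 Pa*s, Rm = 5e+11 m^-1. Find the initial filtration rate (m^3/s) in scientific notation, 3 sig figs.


rate = A * dP / (mu * Rm)
rate = 3.2 * 327000 / (0.002 * 5e+11)
rate = 1046400.0 / 1.000e+09
rate = 1.05e-03 m^3/s


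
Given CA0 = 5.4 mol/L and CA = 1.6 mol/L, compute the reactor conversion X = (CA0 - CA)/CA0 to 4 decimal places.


X = (CA0 - CA) / CA0
X = (5.4 - 1.6) / 5.4
X = 3.8 / 5.4
X = 0.7037


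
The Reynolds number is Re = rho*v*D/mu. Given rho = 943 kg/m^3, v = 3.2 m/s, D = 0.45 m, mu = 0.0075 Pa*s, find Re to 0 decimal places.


Re = rho * v * D / mu
Re = 943 * 3.2 * 0.45 / 0.0075
Re = 1357.92 / 0.0075
Re = 181056


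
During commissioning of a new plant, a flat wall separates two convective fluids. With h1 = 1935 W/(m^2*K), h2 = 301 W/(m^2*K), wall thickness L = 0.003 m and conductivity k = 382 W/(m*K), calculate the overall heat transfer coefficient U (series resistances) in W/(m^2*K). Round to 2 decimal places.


1/U = 1/h1 + L/k + 1/h2
1/U = 1/1935 + 0.003/382 + 1/301
1/U = 0.0005167959 + 7.8534e-06 + 0.0033222591
1/U = 0.0038469084
U = 259.95 W/(m^2*K)


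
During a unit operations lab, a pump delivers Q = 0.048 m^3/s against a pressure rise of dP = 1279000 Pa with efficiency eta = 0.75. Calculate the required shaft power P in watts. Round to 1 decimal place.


P = Q * dP / eta
P = 0.048 * 1279000 / 0.75
P = 61392.0 / 0.75
P = 81856.0 W


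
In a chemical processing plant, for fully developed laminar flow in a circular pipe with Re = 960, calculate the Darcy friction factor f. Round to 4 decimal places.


f = 64 / Re
f = 64 / 960
f = 0.0667


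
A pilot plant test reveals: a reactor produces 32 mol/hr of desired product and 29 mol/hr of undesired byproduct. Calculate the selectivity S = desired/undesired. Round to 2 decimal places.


S = desired product rate / undesired product rate
S = 32 / 29
S = 1.10


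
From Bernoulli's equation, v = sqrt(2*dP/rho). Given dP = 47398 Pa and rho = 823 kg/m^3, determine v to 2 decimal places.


v = sqrt(2*dP/rho)
v = sqrt(2*47398/823)
v = sqrt(115.183475)
v = 10.73 m/s


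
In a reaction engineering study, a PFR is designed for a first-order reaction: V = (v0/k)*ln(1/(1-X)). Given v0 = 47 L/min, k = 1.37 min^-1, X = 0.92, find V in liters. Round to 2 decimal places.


V = (v0/k) * ln(1/(1-X))
V = (47/1.37) * ln(1/(1-0.92))
V = 34.306569 * ln(12.5)
V = 34.306569 * 2.525729
V = 86.65 L


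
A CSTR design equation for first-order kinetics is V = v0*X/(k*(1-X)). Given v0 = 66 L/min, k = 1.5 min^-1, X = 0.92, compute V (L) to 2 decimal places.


V = v0 * X / (k * (1 - X))
V = 66 * 0.92 / (1.5 * (1 - 0.92))
V = 60.72 / (1.5 * 0.08)
V = 60.72 / 0.12
V = 506.00 L


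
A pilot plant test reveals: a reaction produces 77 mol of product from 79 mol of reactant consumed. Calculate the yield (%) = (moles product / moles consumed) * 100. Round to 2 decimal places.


Yield = (moles product / moles consumed) * 100%
Yield = (77 / 79) * 100
Yield = 0.9747 * 100
Yield = 97.47%


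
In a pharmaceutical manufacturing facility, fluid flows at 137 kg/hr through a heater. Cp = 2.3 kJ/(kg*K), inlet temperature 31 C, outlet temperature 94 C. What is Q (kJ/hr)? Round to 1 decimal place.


Q = m_dot * Cp * (T2 - T1)
Q = 137 * 2.3 * (94 - 31)
Q = 137 * 2.3 * 63
Q = 19851.3 kJ/hr


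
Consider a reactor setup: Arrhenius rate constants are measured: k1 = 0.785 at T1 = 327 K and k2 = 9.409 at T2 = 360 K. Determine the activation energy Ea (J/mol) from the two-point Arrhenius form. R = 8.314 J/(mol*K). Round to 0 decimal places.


Ea = R * ln(k2/k1) / (1/T1 - 1/T2)
ln(k2/k1) = ln(9.409/0.785) = 2.4837382
1/T1 - 1/T2 = 1/327 - 1/360 = 0.000280326198
Ea = 8.314 * 2.4837382 / 0.000280326198
Ea = 73663 J/mol


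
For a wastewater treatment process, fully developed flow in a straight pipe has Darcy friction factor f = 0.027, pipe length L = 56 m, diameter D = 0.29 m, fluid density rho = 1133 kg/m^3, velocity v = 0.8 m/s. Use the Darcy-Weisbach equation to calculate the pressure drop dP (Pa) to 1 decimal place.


dP = f * (L/D) * (rho*v^2/2)
dP = 0.027 * (56/0.29) * (1133*0.8^2/2)
L/D = 193.10344828
rho*v^2/2 = 1133*0.64/2 = 362.56
dP = 0.027 * 193.10344828 * 362.56
dP = 1890.3 Pa


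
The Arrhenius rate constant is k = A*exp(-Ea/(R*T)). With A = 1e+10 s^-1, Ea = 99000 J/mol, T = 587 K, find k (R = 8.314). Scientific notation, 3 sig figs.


k = A * exp(-Ea/(R*T))
k = 1e+10 * exp(-99000 / (8.314 * 587))
k = 1e+10 * exp(-20.285563)
k = 1.55e+01


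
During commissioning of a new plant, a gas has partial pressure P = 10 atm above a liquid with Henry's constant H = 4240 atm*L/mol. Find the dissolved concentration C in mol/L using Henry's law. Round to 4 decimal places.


C = P / H
C = 10 / 4240
C = 0.0024 mol/L


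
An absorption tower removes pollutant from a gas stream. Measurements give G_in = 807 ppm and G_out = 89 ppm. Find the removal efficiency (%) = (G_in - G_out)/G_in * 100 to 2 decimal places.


Efficiency = (G_in - G_out) / G_in * 100%
Efficiency = (807 - 89) / 807 * 100
Efficiency = 718 / 807 * 100
Efficiency = 88.97%


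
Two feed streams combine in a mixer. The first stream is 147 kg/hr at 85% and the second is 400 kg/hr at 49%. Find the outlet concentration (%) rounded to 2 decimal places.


Mass balance on solute: F1*x1 + F2*x2 = F3*x3
F3 = F1 + F2 = 147 + 400 = 547 kg/hr
x3 = (F1*x1 + F2*x2)/F3
x3 = (147*0.85 + 400*0.49) / 547
x3 = 58.67%


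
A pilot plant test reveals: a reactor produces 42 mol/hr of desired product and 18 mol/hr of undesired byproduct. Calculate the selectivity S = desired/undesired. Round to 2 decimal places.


S = desired product rate / undesired product rate
S = 42 / 18
S = 2.33


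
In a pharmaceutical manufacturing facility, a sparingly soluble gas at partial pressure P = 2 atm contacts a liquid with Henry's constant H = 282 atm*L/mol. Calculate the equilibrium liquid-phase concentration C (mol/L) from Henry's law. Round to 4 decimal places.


C = P / H
C = 2 / 282
C = 0.0071 mol/L


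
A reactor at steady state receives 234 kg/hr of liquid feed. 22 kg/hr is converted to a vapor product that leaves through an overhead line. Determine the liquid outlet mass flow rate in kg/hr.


Steady-state mass balance on the main outlet: F_out = F_in - F_removed
F_out = 234 - 22
F_out = 212 kg/hr


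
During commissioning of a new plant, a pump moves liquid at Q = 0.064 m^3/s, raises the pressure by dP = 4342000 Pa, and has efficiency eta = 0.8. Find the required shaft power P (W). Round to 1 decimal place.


P = Q * dP / eta
P = 0.064 * 4342000 / 0.8
P = 277888.0 / 0.8
P = 347360.0 W


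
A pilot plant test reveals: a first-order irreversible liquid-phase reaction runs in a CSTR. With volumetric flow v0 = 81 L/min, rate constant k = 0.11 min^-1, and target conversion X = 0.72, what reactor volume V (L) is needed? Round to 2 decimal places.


V = v0 * X / (k * (1 - X))
V = 81 * 0.72 / (0.11 * (1 - 0.72))
V = 58.32 / (0.11 * 0.28)
V = 58.32 / 0.0308
V = 1893.51 L


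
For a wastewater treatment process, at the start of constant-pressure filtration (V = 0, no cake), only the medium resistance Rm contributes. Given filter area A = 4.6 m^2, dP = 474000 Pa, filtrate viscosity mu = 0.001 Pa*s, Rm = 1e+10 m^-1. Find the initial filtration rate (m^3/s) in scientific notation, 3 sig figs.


rate = A * dP / (mu * Rm)
rate = 4.6 * 474000 / (0.001 * 1e+10)
rate = 2180400.0 / 1.000e+07
rate = 2.18e-01 m^3/s


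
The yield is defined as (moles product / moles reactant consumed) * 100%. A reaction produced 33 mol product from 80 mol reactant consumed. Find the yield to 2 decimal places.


Yield = (moles product / moles consumed) * 100%
Yield = (33 / 80) * 100
Yield = 0.4125 * 100
Yield = 41.25%


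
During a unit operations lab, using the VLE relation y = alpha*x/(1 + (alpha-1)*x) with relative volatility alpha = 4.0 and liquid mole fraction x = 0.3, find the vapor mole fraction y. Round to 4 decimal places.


y = alpha*x / (1 + (alpha-1)*x)
y = 4.0*0.3 / (1 + (4.0-1)*0.3)
y = 1.2 / (1 + 0.9)
y = 1.2 / 1.9
y = 0.6316


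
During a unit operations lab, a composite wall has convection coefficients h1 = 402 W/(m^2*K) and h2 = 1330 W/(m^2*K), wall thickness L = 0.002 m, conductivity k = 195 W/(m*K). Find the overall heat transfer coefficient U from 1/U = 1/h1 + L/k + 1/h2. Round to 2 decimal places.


1/U = 1/h1 + L/k + 1/h2
1/U = 1/402 + 0.002/195 + 1/1330
1/U = 0.0024875622 + 1.02564e-05 + 0.0007518797
1/U = 0.0032496983
U = 307.72 W/(m^2*K)


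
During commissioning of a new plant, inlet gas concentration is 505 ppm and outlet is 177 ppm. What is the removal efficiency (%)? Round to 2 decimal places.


Efficiency = (G_in - G_out) / G_in * 100%
Efficiency = (505 - 177) / 505 * 100
Efficiency = 328 / 505 * 100
Efficiency = 64.95%


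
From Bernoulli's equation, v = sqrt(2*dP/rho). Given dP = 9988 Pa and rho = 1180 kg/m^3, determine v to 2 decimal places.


v = sqrt(2*dP/rho)
v = sqrt(2*9988/1180)
v = sqrt(16.928814)
v = 4.11 m/s


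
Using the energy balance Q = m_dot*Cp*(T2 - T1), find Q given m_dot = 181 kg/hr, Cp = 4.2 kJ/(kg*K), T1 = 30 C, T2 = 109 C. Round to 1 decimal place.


Q = m_dot * Cp * (T2 - T1)
Q = 181 * 4.2 * (109 - 30)
Q = 181 * 4.2 * 79
Q = 60055.8 kJ/hr


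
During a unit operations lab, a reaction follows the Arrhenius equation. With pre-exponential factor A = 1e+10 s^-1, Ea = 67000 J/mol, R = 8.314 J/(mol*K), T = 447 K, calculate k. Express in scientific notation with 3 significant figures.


k = A * exp(-Ea/(R*T))
k = 1e+10 * exp(-67000 / (8.314 * 447))
k = 1e+10 * exp(-18.028403)
k = 1.48e+02


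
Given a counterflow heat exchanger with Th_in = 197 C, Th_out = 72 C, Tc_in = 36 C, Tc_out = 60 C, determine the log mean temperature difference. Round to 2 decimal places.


dT1 = Th_in - Tc_out = 197 - 60 = 137
dT2 = Th_out - Tc_in = 72 - 36 = 36
LMTD = (dT1 - dT2) / ln(dT1/dT2)
LMTD = (137 - 36) / ln(137/36)
LMTD = 75.57 K


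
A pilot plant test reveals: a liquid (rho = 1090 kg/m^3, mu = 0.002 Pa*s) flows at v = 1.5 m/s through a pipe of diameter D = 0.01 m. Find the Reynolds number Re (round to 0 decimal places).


Re = rho * v * D / mu
Re = 1090 * 1.5 * 0.01 / 0.002
Re = 16.35 / 0.002
Re = 8175


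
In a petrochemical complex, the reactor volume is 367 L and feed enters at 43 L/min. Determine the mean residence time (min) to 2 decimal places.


tau = V / v0
tau = 367 / 43
tau = 8.53 min


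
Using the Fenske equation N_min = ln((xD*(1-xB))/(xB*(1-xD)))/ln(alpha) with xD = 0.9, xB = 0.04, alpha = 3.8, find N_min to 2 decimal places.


N_min = ln((xD*(1-xB))/(xB*(1-xD))) / ln(alpha)
Numerator inside ln: 0.864 / 0.004 = 216.0
ln(216.0) = 5.375278
ln(alpha) = ln(3.8) = 1.335001
N_min = 5.375278 / 1.335001 = 4.03


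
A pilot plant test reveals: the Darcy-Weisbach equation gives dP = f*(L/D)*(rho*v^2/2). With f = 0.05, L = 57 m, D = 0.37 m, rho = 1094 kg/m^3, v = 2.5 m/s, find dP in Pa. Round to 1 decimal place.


dP = f * (L/D) * (rho*v^2/2)
dP = 0.05 * (57/0.37) * (1094*2.5^2/2)
L/D = 154.05405405
rho*v^2/2 = 1094*6.25/2 = 3418.75
dP = 0.05 * 154.05405405 * 3418.75
dP = 26333.6 Pa


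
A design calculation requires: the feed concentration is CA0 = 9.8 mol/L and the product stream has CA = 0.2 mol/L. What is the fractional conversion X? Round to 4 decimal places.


X = (CA0 - CA) / CA0
X = (9.8 - 0.2) / 9.8
X = 9.6 / 9.8
X = 0.9796


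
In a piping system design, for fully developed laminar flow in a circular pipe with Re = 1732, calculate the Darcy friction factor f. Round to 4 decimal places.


f = 64 / Re
f = 64 / 1732
f = 0.0370


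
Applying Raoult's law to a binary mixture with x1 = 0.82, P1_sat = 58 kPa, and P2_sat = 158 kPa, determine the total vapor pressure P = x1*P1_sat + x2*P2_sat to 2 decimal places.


P = x1*P1_sat + x2*P2_sat
x2 = 1 - x1 = 1 - 0.82 = 0.18
P = 0.82*58 + 0.18*158
P = 47.56 + 28.44
P = 76.00 kPa


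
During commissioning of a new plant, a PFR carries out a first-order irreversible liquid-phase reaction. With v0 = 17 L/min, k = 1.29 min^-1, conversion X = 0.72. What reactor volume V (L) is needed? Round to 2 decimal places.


V = (v0/k) * ln(1/(1-X))
V = (17/1.29) * ln(1/(1-0.72))
V = 13.178295 * ln(3.571429)
V = 13.178295 * 1.272966
V = 16.78 L


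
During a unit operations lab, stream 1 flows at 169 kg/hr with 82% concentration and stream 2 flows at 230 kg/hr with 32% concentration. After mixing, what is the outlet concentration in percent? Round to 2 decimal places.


Mass balance on solute: F1*x1 + F2*x2 = F3*x3
F3 = F1 + F2 = 169 + 230 = 399 kg/hr
x3 = (F1*x1 + F2*x2)/F3
x3 = (169*0.82 + 230*0.32) / 399
x3 = 53.18%


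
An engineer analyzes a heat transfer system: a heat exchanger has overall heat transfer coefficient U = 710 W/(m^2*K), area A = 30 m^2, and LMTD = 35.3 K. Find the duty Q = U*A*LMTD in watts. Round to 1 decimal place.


Q = U * A * LMTD
Q = 710 * 30 * 35.3
Q = 751890.0 W


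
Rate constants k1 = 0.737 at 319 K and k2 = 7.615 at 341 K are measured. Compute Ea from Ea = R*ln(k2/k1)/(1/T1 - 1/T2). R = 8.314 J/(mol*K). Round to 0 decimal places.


Ea = R * ln(k2/k1) / (1/T1 - 1/T2)
ln(k2/k1) = ln(7.615/0.737) = 2.3352874
1/T1 - 1/T2 = 1/319 - 1/341 = 0.000202244919
Ea = 8.314 * 2.3352874 / 0.000202244919
Ea = 96000 J/mol


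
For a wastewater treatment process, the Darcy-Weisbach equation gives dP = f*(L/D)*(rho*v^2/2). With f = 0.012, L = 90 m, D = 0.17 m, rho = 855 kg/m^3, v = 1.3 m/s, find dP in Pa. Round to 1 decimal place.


dP = f * (L/D) * (rho*v^2/2)
dP = 0.012 * (90/0.17) * (855*1.3^2/2)
L/D = 529.41176471
rho*v^2/2 = 855*1.69/2 = 722.475
dP = 0.012 * 529.41176471 * 722.475
dP = 4589.8 Pa


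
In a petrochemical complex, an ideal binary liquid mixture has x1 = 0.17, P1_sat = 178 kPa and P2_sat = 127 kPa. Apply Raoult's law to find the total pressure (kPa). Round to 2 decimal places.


P = x1*P1_sat + x2*P2_sat
x2 = 1 - x1 = 1 - 0.17 = 0.83
P = 0.17*178 + 0.83*127
P = 30.26 + 105.41
P = 135.67 kPa
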